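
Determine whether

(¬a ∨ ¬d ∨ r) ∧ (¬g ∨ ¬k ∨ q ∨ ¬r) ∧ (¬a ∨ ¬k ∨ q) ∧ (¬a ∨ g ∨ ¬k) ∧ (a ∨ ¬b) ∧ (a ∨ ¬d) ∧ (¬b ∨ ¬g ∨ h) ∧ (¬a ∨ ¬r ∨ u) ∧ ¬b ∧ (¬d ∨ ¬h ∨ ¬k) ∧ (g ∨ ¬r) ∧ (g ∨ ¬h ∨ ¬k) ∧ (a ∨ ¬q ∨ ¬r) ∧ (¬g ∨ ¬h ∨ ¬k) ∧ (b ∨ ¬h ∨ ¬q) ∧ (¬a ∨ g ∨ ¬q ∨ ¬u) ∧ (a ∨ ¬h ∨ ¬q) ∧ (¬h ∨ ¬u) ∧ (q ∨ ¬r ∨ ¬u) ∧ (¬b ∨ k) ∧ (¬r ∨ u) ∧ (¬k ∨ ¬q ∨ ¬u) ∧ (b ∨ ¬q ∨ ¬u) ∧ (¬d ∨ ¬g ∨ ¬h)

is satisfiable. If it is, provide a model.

Unit clause (¬b) forces b = False.
Set d = False.
Set r = False.
Set h = False.
Set a = False.
Set q = True.
  then (b ∨ ¬q ∨ ¬u) forces u = False.
Set g = False.
Set k = False.
All clauses satisfied.

b = False; d = False; r = False; h = False; a = False; q = True; g = False; k = False; u = False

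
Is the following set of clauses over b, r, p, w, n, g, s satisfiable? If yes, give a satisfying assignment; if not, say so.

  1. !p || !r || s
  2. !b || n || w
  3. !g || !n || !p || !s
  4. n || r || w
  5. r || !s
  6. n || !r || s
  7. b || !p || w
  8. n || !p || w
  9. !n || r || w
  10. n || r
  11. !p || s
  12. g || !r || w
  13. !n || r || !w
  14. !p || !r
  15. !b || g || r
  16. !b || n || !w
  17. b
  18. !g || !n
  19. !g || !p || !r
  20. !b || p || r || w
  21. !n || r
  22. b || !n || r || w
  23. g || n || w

Unit clause (b) forces b = True.
Set r = True.
  then (!p || !r) forces p = False.
Try w = False:
  (!b || n || w) forces n = True.
  (g || !r || w) forces g = True.
  clause (!g || !n) is falsified — backtrack.
So w = True.
  then (!b || n || !w) forces n = True.
  then (!g || !n) forces g = False.
Set s = True.
All clauses satisfied.

b: True, r: True, p: False, w: True, n: True, g: False, s: True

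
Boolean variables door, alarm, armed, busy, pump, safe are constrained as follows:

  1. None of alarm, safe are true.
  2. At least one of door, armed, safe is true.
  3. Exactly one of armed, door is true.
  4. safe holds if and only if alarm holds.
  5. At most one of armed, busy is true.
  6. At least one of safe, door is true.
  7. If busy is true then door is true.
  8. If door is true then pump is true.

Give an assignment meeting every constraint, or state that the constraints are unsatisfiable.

door: True, alarm: False, armed: False, busy: True, pump: True, safe: False

  (1) {alarm, safe}: 0 true — none ✓
  (2) {door, armed, safe}: 1 true — at least one ✓
  (3) {armed, door}: 1 true — exactly one ✓
  (4) safe=F, alarm=F — same ✓
  (5) {armed, busy}: 1 true — at most one ✓
  (6) {safe, door}: 1 true — at least one ✓
  (7) busy=T ⇒ door: T ✓
  (8) door=T ⇒ pump: T ✓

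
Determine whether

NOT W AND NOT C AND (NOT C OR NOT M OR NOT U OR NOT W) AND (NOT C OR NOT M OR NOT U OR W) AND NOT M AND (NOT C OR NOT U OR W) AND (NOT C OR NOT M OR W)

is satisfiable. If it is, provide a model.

M = False; C = False; W = False; U = True

Unit clause (NOT W) forces W = False.
Unit clause (NOT C) forces C = False.
Unit clause (NOT M) forces M = False.
Set U = True.
Check each clause:
  (NOT W): NOT W holds.
  (NOT C): NOT C holds.
  (NOT C OR NOT M OR NOT U OR NOT W): NOT C holds.
  (NOT C OR NOT M OR NOT U OR W): NOT C holds.
  (NOT M): NOT M holds.
  (NOT C OR NOT U OR W): NOT C holds.
  (NOT C OR NOT M OR W): NOT C holds.
All clauses satisfied.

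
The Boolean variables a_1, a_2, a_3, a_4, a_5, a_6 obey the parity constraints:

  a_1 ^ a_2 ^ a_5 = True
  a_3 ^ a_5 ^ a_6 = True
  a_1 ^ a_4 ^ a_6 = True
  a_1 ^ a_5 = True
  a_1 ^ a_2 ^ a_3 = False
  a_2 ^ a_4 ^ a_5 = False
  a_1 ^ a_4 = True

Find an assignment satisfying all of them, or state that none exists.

a_1 = False; a_2 = False; a_3 = False; a_4 = True; a_5 = True; a_6 = False

a_1 ^ a_2 ^ a_5 = F ^ F ^ T = True ✓
a_3 ^ a_5 ^ a_6 = F ^ T ^ F = True ✓
a_1 ^ a_4 ^ a_6 = F ^ T ^ F = True ✓
a_1 ^ a_5 = F ^ T = True ✓
a_1 ^ a_2 ^ a_3 = F ^ F ^ F = False ✓
a_2 ^ a_4 ^ a_5 = F ^ T ^ T = False ✓
a_1 ^ a_4 = F ^ T = True ✓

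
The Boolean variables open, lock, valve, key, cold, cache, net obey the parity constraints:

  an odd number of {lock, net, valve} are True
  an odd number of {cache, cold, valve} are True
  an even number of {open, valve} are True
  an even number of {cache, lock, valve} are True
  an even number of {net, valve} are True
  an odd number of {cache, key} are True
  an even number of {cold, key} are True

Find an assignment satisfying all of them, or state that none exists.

open = False, lock = True, valve = False, key = False, cold = False, cache = True, net = False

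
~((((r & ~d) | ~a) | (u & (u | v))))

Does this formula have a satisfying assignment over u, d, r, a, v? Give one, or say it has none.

u: False; d: True; r: True; a: True; v: False

  ~((((r & ~d) | ~a) | (u & (u | v)))) = True
    ((r & ~d) | ~a) | (u & (u | v)) = False
      (r & ~d) | ~a = False
        r & ~d = False
          ~d = False
        ~a = False
      u & (u | v) = False
        u | v = False
The formula evaluates to True.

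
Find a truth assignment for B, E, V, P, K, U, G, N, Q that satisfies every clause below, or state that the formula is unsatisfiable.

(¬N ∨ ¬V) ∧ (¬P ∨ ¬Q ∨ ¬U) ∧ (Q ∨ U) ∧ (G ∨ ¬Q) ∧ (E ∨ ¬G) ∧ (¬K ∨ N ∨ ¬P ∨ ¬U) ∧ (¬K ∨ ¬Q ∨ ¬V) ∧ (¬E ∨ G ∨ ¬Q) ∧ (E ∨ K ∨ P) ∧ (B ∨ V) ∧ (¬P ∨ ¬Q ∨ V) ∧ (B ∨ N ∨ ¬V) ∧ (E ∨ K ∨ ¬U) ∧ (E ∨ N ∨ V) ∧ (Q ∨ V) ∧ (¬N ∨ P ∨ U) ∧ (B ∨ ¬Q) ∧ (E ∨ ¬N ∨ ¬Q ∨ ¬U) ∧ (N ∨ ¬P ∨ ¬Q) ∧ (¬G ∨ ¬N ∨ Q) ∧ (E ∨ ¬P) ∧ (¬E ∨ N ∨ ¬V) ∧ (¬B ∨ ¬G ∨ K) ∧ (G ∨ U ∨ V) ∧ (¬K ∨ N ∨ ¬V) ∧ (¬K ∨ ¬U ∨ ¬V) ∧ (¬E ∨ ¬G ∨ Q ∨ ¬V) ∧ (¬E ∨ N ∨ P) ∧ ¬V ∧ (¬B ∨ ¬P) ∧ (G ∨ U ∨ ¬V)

B=T; E=T; V=F; P=F; K=T; U=T; G=T; N=T; Q=T

Unit clause (¬V) forces V = False.
In (B ∨ V) only B is left, so B = True.
In (Q ∨ V) only Q is left, so Q = True.
In (¬B ∨ ¬P) only ¬P is left, so P = False.
In (G ∨ ¬Q) only G is left, so G = True.
In (E ∨ ¬G) only E is left, so E = True.
In (¬B ∨ ¬G ∨ K) only K is left, so K = True.
In (¬E ∨ N ∨ P) only N is left, so N = True.
In (¬N ∨ P ∨ U) only U is left, so U = True.
All clauses satisfied.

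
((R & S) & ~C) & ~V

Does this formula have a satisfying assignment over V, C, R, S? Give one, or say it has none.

V = False; C = False; R = True; S = True

  (R & S) & ~C = True
    R & S = True
    ~C = True
  ~V = True
Both conjuncts True, so the formula holds.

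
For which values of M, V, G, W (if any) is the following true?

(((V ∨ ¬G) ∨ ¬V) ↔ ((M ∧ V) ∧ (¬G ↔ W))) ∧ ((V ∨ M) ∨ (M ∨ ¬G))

M=T, V=T, G=F, W=T

  ((V ∨ ¬G) ∨ ¬V) ↔ ((M ∧ V) ∧ (¬G ↔ W)) = True
    (V ∨ ¬G) ∨ ¬V = True
      V ∨ ¬G = True
        ¬G = True
      ¬V = False
    (M ∧ V) ∧ (¬G ↔ W) = True
      M ∧ V = True
      ¬G ↔ W = True
        ¬G = True
  (V ∨ M) ∨ (M ∨ ¬G) = True
    V ∨ M = True
    M ∨ ¬G = True
      ¬G = True
Both conjuncts True, so the formula holds.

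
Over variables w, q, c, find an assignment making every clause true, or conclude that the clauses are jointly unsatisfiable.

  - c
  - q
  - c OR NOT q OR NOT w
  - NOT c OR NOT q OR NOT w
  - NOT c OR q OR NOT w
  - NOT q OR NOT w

Unit clause (c) forces c = True.
Unit clause (q) forces q = True.
In (NOT c OR NOT q OR NOT w) only NOT w is left, so w = False.
Check each clause:
  (c): c holds.
  (q): q holds.
  (c OR NOT q OR NOT w): c holds.
  (NOT c OR NOT q OR NOT w): NOT w holds.
  (NOT c OR q OR NOT w): q holds.
  (NOT q OR NOT w): NOT w holds.
All clauses satisfied.

w = False, q = True, c = True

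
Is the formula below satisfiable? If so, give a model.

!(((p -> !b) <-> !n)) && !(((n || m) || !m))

UNSATISFIABLE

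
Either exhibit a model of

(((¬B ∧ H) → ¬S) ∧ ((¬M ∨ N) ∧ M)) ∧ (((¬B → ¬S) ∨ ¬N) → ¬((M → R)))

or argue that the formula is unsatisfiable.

B: False; M: True; S: False; N: True; R: False; H: True

  ((¬B ∧ H) → ¬S) ∧ ((¬M ∨ N) ∧ M) = True
    (¬B ∧ H) → ¬S = True
      ¬B ∧ H = True
        ¬B = True
      ¬S = True
    (¬M ∨ N) ∧ M = True
      ¬M ∨ N = True
        ¬M = False
  ((¬B → ¬S) ∨ ¬N) → ¬((M → R)) = True
    (¬B → ¬S) ∨ ¬N = True
      ¬B → ¬S = True
        ¬B = True
        ¬S = True
      ¬N = False
    ¬((M → R)) = True
      M → R = False
Both conjuncts True, so the formula holds.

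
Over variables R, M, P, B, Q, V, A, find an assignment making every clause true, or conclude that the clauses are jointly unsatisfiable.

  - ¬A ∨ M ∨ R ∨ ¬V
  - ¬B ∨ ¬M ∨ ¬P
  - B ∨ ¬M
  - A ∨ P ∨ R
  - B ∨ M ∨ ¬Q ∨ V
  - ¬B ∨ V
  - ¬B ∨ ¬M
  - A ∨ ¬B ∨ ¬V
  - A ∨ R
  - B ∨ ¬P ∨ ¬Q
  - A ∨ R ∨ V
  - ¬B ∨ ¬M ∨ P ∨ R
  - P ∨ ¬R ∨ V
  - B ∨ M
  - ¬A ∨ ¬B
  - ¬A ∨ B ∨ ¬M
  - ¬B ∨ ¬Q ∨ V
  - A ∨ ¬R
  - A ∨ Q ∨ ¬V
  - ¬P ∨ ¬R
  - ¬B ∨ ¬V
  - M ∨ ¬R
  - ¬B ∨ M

Case M = True:
  (B ∨ ¬M) forces B = True.
  Clause (¬B ∨ ¬M) is falsified — contradiction.
Case M = False:
  (B ∨ M) forces B = True.
  Clause (¬B ∨ M) is falsified — contradiction.
Both cases fail, so the formula is unsatisfiable.

UNSATISFIABLE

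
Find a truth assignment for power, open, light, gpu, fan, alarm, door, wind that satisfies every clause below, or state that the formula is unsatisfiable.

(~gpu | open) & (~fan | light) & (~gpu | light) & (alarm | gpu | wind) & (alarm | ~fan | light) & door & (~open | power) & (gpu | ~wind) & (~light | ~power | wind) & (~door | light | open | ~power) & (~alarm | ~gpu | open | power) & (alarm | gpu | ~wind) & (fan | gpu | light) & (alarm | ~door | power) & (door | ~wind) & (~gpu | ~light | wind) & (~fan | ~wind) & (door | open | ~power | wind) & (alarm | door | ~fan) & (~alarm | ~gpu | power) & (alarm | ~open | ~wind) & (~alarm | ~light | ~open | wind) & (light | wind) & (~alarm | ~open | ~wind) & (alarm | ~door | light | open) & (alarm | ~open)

power = False; open = False; light = True; gpu = False; fan = False; alarm = True; door = True; wind = False

Unit clause (door) forces door = True.
Set power = False.
  then (~open | power) forces open = False.
  then (alarm | ~door | power) forces alarm = True.
  then (~alarm | ~gpu | power) forces gpu = False.
  then (gpu | ~wind) forces wind = False.
  then (light | wind) forces light = True.
Set fan = False.
All clauses satisfied.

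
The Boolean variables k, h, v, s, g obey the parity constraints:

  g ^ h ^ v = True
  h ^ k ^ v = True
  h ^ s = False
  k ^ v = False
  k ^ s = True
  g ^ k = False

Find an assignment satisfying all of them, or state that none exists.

k = False, h = True, v = False, s = True, g = False

g ^ h ^ v = F ^ T ^ F = True ✓
h ^ k ^ v = T ^ F ^ F = True ✓
h ^ s = T ^ T = False ✓
k ^ v = F ^ F = False ✓
k ^ s = F ^ T = True ✓
g ^ k = F ^ F = False ✓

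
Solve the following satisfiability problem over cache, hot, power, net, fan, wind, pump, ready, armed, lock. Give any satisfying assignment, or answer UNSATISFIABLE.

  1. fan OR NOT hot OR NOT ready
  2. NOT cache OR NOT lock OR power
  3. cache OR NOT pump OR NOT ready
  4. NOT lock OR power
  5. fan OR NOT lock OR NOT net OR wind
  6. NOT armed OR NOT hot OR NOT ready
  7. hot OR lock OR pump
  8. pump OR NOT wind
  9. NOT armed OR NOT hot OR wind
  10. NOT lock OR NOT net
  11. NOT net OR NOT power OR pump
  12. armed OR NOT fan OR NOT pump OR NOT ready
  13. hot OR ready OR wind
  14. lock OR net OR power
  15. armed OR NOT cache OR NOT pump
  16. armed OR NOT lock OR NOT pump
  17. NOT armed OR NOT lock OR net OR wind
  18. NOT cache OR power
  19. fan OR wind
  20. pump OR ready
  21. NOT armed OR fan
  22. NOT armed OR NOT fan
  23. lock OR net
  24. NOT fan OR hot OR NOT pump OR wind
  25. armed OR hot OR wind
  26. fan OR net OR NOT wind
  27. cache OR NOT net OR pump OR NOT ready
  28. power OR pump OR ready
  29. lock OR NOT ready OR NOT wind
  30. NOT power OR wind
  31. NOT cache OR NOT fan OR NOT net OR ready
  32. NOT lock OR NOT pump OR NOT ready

cache = False, hot = False, power = True, net = True, fan = False, wind = True, pump = True, ready = False, armed = False, lock = False

Set cache = False.
Set hot = False.
Set power = True.
  then (NOT power OR wind) forces wind = True.
  then (pump OR NOT wind) forces pump = True.
  then (cache OR NOT pump OR NOT ready) forces ready = False.
Try net = False:
  (lock OR net) forces lock = True.
  (armed OR NOT lock OR NOT pump) forces armed = True.
  (NOT armed OR fan) forces fan = True.
  clause (NOT armed OR NOT fan) is falsified — backtrack.
So net = True.
  then (NOT lock OR NOT net) forces lock = False.
Set fan = False.
  then (NOT armed OR fan) forces armed = False.
All clauses satisfied.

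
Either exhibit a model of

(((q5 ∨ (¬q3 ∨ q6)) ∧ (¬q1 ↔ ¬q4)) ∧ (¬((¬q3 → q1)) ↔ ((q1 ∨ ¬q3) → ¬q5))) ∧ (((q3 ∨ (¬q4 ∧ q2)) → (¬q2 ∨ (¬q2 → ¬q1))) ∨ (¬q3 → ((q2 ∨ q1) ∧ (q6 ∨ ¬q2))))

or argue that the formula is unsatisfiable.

q1=F, q2=T, q3=F, q4=F, q5=F, q6=F

  ((q5 ∨ (¬q3 ∨ q6)) ∧ (¬q1 ↔ ¬q4)) ∧ (¬((¬q3 → q1)) ↔ ((q1 ∨ ¬q3) → ¬q5)) = True
    (q5 ∨ (¬q3 ∨ q6)) ∧ (¬q1 ↔ ¬q4) = True
      q5 ∨ (¬q3 ∨ q6) = True
        ¬q3 ∨ q6 = True
          ¬q3 = True
      ¬q1 ↔ ¬q4 = True
        ¬q1 = True
        ¬q4 = True
    ¬((¬q3 → q1)) ↔ ((q1 ∨ ¬q3) → ¬q5) = True
      ¬((¬q3 → q1)) = True
        ¬q3 → q1 = False
          ¬q3 = True
      (q1 ∨ ¬q3) → ¬q5 = True
        q1 ∨ ¬q3 = True
          ¬q3 = True
        ¬q5 = True
  ((q3 ∨ (¬q4 ∧ q2)) → (¬q2 ∨ (¬q2 → ¬q1))) ∨ (¬q3 → ((q2 ∨ q1) ∧ (q6 ∨ ¬q2))) = True
    (q3 ∨ (¬q4 ∧ q2)) → (¬q2 ∨ (¬q2 → ¬q1)) = True
      q3 ∨ (¬q4 ∧ q2) = True
        ¬q4 ∧ q2 = True
          ¬q4 = True
      ¬q2 ∨ (¬q2 → ¬q1) = True
        ¬q2 = False
        ¬q2 → ¬q1 = True
          ¬q2 = False
          ¬q1 = True
    ¬q3 → ((q2 ∨ q1) ∧ (q6 ∨ ¬q2)) = False
      ¬q3 = True
      (q2 ∨ q1) ∧ (q6 ∨ ¬q2) = False
        q2 ∨ q1 = True
        q6 ∨ ¬q2 = False
          ¬q2 = False
Both conjuncts True, so the formula holds.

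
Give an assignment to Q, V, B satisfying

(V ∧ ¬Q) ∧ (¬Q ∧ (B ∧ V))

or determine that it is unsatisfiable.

Q: False; V: True; B: True

  V ∧ ¬Q = True
    ¬Q = True
  ¬Q ∧ (B ∧ V) = True
    ¬Q = True
    B ∧ V = True
Both conjuncts True, so the formula holds.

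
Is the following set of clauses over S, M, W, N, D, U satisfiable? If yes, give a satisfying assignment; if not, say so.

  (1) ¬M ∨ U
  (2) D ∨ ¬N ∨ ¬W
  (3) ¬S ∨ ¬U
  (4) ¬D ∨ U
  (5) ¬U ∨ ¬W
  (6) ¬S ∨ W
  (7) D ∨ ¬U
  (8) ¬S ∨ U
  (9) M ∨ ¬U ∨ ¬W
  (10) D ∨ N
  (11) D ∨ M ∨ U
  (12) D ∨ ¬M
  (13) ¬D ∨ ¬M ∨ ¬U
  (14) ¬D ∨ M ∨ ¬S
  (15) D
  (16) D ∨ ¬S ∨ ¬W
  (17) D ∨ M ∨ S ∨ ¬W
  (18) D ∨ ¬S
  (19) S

Case S = True:
  (¬S ∨ ¬U) forces U = False.
  Clause (¬S ∨ U) is falsified — contradiction.
Case S = False:
  Clause (S) is falsified — contradiction.
Both cases fail, so the formula is unsatisfiable.

Unsatisfiable — no assignment works.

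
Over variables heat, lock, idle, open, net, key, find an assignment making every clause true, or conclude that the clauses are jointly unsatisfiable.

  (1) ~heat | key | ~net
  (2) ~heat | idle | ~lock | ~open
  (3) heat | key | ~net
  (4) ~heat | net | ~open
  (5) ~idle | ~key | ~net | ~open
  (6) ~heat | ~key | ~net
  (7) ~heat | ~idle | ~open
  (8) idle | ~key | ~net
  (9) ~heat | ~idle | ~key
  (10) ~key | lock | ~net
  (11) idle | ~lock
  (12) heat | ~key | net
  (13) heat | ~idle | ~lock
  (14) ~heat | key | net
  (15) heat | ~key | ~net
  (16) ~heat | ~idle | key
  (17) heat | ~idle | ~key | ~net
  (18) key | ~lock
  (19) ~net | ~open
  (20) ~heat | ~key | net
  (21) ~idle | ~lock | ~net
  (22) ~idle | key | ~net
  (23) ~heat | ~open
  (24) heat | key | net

Unsatisfiable

Case heat = True:
  (~heat | ~open) forces open = False.
  If key = True:
    (~heat | ~key | ~net) forces net = False.
    clause (~heat | ~key | net) is falsified.
  If key = False:
    (~heat | key | ~net) forces net = False.
    clause (~heat | key | net) is falsified.
  Every sub-case reaches a contradiction.
Case heat = False:
  If net = True:
    (heat | key | ~net) forces key = True.
    clause (heat | ~key | ~net) is falsified.
  If net = False:
    (heat | ~key | net) forces key = False.
    clause (heat | key | net) is falsified.
  Every sub-case reaches a contradiction.
Both cases fail, so the formula is unsatisfiable.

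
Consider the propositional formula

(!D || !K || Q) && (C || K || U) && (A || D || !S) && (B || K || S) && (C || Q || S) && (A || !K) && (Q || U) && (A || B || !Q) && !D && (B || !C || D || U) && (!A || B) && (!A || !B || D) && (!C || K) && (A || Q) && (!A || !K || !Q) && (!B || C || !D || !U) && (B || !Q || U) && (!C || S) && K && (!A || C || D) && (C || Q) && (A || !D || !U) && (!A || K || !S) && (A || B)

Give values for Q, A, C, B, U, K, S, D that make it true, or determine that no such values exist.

Case A = True:
  (!D) forces D = False.
  (!A || B) forces B = True.
  Clause (!A || !B || D) is falsified — contradiction.
Case A = False:
  (A || !K) forces K = False.
  Clause (K) is falsified — contradiction.
Both cases fail, so the formula is unsatisfiable.

Unsatisfiable — no assignment works.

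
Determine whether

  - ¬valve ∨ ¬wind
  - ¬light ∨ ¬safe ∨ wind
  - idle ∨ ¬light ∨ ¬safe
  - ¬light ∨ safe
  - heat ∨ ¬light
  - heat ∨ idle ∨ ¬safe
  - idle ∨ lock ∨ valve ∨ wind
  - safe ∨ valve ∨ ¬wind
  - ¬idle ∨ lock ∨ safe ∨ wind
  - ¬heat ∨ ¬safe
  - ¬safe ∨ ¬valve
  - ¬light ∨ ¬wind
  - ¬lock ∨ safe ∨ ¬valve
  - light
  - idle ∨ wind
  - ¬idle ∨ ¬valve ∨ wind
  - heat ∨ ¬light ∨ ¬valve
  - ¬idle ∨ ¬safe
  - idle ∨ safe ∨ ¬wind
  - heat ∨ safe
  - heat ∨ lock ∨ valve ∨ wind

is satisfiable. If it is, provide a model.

Case light = True:
  (¬light ∨ safe) forces safe = True.
  (¬light ∨ ¬safe ∨ wind) forces wind = True.
  Clause (¬light ∨ ¬wind) is falsified — contradiction.
Case light = False:
  Clause (light) is falsified — contradiction.
Both cases fail, so the formula is unsatisfiable.

No satisfying assignment exists.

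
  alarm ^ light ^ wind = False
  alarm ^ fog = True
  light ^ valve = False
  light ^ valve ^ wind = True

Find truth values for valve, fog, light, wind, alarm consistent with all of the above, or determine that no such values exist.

valve: True; fog: True; light: True; wind: True; alarm: False

alarm ^ light ^ wind = F ^ T ^ T = False ✓
alarm ^ fog = F ^ T = True ✓
light ^ valve = T ^ T = False ✓
light ^ valve ^ wind = T ^ T ^ T = True ✓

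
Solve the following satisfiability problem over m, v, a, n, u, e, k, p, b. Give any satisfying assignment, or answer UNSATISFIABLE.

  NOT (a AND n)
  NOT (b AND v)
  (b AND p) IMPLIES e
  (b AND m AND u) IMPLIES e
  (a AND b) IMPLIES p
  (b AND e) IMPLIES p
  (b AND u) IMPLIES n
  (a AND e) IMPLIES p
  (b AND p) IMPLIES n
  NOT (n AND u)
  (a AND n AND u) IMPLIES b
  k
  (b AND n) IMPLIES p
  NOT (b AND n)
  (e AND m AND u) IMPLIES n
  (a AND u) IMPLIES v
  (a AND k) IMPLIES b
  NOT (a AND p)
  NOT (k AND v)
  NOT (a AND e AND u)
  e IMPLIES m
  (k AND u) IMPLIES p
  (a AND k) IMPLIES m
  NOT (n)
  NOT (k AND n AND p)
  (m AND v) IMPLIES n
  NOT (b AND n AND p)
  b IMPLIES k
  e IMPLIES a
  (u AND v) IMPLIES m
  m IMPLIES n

Unit clause (k) forces k = True.
Unit clause (NOT n) forces n = False.
In (NOT k OR NOT v) only NOT v is left, so v = False.
In (NOT m OR n) only NOT m is left, so m = False.
In (NOT e OR m) only NOT e is left, so e = False.
In (NOT a OR NOT k OR m) only NOT a is left, so a = False.
Set u = False.
Set p = False.
Set b = True.
All clauses satisfied.

m=F, v=F, a=F, n=F, u=F, e=F, k=T, p=F, b=T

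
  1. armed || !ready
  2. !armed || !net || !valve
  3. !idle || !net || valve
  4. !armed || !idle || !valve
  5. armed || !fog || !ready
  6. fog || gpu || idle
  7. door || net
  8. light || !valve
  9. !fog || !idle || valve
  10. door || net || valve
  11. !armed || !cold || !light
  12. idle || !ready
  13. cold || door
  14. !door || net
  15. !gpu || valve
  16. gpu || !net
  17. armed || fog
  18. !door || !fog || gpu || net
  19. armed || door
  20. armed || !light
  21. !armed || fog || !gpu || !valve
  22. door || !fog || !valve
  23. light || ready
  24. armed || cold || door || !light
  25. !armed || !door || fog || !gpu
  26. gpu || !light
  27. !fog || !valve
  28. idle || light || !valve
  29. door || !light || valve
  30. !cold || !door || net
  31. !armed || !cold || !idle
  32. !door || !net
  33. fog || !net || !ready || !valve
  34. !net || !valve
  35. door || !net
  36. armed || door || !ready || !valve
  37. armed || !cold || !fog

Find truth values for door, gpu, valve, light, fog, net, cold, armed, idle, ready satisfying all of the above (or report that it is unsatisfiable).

Unsatisfiable — no assignment works.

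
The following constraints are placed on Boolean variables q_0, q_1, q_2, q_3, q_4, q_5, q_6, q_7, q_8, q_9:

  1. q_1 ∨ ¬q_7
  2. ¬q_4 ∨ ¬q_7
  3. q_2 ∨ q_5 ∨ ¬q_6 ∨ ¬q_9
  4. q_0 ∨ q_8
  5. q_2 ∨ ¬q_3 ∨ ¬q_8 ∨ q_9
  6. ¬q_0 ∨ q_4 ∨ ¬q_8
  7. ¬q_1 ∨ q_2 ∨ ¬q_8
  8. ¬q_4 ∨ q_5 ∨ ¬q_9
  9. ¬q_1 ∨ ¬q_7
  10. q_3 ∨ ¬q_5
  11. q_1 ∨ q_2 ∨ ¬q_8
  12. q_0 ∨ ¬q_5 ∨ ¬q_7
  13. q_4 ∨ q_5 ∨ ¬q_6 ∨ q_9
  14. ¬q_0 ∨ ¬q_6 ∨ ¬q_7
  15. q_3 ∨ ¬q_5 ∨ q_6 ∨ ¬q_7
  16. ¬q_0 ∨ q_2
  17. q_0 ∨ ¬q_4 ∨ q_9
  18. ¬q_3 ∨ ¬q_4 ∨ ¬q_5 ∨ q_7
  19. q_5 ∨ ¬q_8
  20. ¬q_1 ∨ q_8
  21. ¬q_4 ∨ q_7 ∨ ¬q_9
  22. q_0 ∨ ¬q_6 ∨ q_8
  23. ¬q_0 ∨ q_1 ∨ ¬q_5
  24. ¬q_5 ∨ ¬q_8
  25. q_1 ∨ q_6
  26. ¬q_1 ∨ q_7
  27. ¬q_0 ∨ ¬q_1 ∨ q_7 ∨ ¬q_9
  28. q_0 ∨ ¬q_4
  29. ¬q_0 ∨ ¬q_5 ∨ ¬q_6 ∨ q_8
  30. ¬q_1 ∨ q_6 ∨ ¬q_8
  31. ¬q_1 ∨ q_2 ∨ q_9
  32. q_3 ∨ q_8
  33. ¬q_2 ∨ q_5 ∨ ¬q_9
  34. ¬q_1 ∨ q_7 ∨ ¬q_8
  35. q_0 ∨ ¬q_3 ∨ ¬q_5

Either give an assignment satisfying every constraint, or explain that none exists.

q_0 = True, q_1 = False, q_2 = True, q_3 = True, q_4 = True, q_5 = False, q_6 = True, q_7 = False, q_8 = False, q_9 = False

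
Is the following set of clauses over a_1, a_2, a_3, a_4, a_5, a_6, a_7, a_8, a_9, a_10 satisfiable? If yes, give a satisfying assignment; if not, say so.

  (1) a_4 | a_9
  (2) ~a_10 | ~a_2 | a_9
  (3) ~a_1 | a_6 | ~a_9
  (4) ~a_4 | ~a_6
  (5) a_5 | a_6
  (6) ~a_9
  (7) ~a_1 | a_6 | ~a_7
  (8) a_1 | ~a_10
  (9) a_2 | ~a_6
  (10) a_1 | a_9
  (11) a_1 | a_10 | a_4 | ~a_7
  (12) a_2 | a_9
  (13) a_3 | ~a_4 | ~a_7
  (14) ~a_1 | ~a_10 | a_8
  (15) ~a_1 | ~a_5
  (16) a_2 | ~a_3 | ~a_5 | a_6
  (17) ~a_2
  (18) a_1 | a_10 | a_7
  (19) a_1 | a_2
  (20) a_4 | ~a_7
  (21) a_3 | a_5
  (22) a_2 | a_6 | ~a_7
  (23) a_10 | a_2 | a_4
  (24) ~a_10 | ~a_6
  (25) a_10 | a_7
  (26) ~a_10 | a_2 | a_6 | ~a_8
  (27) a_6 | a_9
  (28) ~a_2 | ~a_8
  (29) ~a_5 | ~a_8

Unsatisfiable — no assignment works.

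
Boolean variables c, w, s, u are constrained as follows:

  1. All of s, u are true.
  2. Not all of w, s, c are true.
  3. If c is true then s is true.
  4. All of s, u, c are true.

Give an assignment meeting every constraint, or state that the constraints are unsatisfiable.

c = True, w = False, s = True, u = True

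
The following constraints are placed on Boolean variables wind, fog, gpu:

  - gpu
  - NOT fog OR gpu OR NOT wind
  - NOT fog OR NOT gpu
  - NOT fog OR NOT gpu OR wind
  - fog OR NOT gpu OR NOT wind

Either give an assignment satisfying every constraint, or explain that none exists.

Unit clause (gpu) forces gpu = True.
In (NOT fog OR NOT gpu) only NOT fog is left, so fog = False.
In (fog OR NOT gpu OR NOT wind) only NOT wind is left, so wind = False.
Check each clause:
  (gpu): gpu holds.
  (NOT fog OR gpu OR NOT wind): NOT fog holds.
  (NOT fog OR NOT gpu): NOT fog holds.
  (NOT fog OR NOT gpu OR wind): NOT fog holds.
  (fog OR NOT gpu OR NOT wind): NOT wind holds.
All clauses satisfied.

wind = False, fog = False, gpu = True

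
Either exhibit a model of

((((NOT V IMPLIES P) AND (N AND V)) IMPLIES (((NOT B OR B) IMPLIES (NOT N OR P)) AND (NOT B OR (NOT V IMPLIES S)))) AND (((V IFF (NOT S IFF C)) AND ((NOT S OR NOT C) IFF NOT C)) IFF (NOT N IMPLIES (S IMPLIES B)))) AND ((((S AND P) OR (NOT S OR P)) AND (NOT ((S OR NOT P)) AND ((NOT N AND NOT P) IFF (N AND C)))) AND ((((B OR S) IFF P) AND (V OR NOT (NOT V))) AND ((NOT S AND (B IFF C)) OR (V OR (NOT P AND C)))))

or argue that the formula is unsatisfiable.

Case P = True: the formula simplifies to (((N AND V) IMPLIES (NOT B OR (NOT V IMPLIES S))) AND (((V IFF (NOT S IFF C)) AND ((NOT S OR NOT C) IFF NOT C)) IFF (NOT N IMPLIES (S IMPLIES B)))) AND ((NOT S AND NOT ((N AND C))) AND (((B OR S) AND (V OR NOT (NOT V))) AND ((NOT S AND (B IFF C)) OR V))).
  V = True: simplifies to (((NOT S IFF C) AND ((NOT S OR NOT C) IFF NOT C)) IFF (NOT N IMPLIES (S IMPLIES B))) AND ((NOT S AND NOT ((N AND C))) AND (B OR S)).
    S = True: the conjunct NOT S is False.
    S = False: simplifies to (C AND NOT C) AND (NOT ((N AND C)) AND B).
      C = True: the conjunct NOT C is False.
      C = False: the conjunct C is False.
  V = False: the conjunct V OR NOT (NOT V) becomes False OR NOT True = False.
Case P = False: the conjunct NOT ((S OR NOT P)) becomes NOT ((S OR True)) = False.
Both cases fail — unsatisfiable.

Unsatisfiable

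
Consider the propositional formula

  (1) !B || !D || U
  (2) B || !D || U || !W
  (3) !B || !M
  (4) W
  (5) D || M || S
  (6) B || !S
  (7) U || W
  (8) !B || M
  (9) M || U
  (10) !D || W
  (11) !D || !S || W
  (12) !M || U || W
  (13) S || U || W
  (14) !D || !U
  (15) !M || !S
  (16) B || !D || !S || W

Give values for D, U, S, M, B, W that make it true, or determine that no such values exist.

D=F; U=T; S=F; M=T; B=F; W=T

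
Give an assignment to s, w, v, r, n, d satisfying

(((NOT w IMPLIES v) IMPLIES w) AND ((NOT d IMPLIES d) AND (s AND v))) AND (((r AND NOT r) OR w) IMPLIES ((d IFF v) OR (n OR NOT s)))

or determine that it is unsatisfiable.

s = True, w = True, v = True, r = True, n = True, d = True

  ((NOT w IMPLIES v) IMPLIES w) AND ((NOT d IMPLIES d) AND (s AND v)) = True
    (NOT w IMPLIES v) IMPLIES w = True
      NOT w IMPLIES v = True
        NOT w = False
    (NOT d IMPLIES d) AND (s AND v) = True
      NOT d IMPLIES d = True
        NOT d = False
      s AND v = True
  ((r AND NOT r) OR w) IMPLIES ((d IFF v) OR (n OR NOT s)) = True
    (r AND NOT r) OR w = True
      r AND NOT r = False
        NOT r = False
    (d IFF v) OR (n OR NOT s) = True
      d IFF v = True
      n OR NOT s = True
        NOT s = False
Both conjuncts True, so the formula holds.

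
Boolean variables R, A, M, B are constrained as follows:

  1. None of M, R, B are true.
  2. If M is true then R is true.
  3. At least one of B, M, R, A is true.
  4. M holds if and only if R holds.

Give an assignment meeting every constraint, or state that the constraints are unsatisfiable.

R = False, A = True, M = False, B = False

  (1) {M, R, B}: 0 true — none ✓
  (2) M=F ⇒ R: vacuous ✓
  (3) {B, M, R, A}: 1 true — at least one ✓
  (4) M=F, R=F — same ✓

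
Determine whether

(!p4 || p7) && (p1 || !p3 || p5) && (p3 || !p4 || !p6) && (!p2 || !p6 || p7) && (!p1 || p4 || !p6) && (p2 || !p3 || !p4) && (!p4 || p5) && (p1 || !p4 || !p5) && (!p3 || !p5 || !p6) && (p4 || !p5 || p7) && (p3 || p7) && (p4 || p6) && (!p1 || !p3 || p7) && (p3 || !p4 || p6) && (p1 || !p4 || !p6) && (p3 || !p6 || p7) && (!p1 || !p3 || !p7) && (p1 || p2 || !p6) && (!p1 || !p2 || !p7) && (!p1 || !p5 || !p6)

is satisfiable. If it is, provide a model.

p1=F; p2=T; p3=F; p4=F; p5=F; p6=T; p7=T

Set p1 = False.
Set p2 = True.
Try p3 = True:
  (p1 || !p3 || p5) forces p5 = True.
  (p1 || !p4 || !p5) forces p4 = False.
  (!p3 || !p5 || !p6) forces p6 = False.
  clause (p4 || p6) is falsified — backtrack.
So p3 = False.
  then (p3 || p7) forces p7 = True.
Set p4 = False.
  then (p4 || p6) forces p6 = True.
Set p5 = False.
All clauses satisfied.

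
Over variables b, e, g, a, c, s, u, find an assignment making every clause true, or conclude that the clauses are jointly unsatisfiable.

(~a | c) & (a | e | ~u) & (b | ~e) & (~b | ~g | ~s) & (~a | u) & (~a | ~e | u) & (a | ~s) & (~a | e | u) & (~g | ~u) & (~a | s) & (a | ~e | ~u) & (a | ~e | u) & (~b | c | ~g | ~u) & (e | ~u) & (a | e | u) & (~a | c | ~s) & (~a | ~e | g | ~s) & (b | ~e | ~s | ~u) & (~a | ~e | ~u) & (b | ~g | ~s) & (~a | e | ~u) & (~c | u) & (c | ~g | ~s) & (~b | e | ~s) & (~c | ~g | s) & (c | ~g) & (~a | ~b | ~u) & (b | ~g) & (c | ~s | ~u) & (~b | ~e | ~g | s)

No satisfying assignment exists.

Case u = True:
  (~g | ~u) forces g = False.
  (e | ~u) forces e = True.
  (b | ~e) forces b = True.
  (a | ~e | ~u) forces a = True.
  Clause (~a | ~e | ~u) is falsified — contradiction.
Case u = False:
  (~a | u) forces a = False.
  (a | ~s) forces s = False.
  (a | ~e | u) forces e = False.
  Clause (a | e | u) is falsified — contradiction.
Both cases fail, so the formula is unsatisfiable.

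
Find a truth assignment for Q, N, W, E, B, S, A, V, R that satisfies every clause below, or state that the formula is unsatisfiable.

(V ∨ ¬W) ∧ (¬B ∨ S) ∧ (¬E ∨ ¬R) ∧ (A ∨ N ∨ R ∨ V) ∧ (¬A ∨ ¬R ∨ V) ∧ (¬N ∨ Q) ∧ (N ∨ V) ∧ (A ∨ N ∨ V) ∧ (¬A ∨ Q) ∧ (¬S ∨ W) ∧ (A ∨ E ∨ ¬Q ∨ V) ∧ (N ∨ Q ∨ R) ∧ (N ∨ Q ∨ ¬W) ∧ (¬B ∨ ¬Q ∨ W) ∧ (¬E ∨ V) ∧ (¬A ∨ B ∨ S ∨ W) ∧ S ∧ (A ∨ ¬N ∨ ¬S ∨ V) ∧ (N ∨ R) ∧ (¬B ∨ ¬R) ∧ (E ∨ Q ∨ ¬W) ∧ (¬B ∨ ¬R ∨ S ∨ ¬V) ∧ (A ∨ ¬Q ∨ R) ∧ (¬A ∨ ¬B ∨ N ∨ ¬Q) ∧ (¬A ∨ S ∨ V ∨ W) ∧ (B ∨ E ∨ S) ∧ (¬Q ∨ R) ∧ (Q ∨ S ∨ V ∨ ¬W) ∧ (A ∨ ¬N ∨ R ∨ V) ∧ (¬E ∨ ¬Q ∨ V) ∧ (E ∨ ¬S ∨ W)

Unit clause (S) forces S = True.
In (¬S ∨ W) only W is left, so W = True.
In (V ∨ ¬W) only V is left, so V = True.
Try Q = False:
  (¬N ∨ Q) forces N = False.
  clause (N ∨ Q ∨ ¬W) is falsified — backtrack.
So Q = True.
  then (¬Q ∨ R) forces R = True.
  then (¬E ∨ ¬R) forces E = False.
  then (¬B ∨ ¬R) forces B = False.
Set N = True.
Set A = True.
All clauses satisfied.

Q = True; N = True; W = True; E = False; B = False; S = True; A = True; V = True; R = True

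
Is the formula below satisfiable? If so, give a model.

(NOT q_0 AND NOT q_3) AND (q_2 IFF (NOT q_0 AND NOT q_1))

q_0 = False, q_1 = True, q_2 = False, q_3 = False

  NOT q_0 AND NOT q_3 = True
    NOT q_0 = True
    NOT q_3 = True
  q_2 IFF (NOT q_0 AND NOT q_1) = True
    NOT q_0 AND NOT q_1 = False
      NOT q_0 = True
      NOT q_1 = False
Both conjuncts True, so the formula holds.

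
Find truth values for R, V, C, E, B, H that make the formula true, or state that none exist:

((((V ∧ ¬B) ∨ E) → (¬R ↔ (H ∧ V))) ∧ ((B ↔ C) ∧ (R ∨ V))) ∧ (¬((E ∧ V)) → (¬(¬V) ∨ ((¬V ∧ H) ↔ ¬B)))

R: True, V: False, C: True, E: False, B: True, H: False

  (((V ∧ ¬B) ∨ E) → (¬R ↔ (H ∧ V))) ∧ ((B ↔ C) ∧ (R ∨ V)) = True
    ((V ∧ ¬B) ∨ E) → (¬R ↔ (H ∧ V)) = True
      (V ∧ ¬B) ∨ E = False
        V ∧ ¬B = False
          ¬B = False
      ¬R ↔ (H ∧ V) = True
        ¬R = False
        H ∧ V = False
    (B ↔ C) ∧ (R ∨ V) = True
      B ↔ C = True
      R ∨ V = True
  ¬((E ∧ V)) → (¬(¬V) ∨ ((¬V ∧ H) ↔ ¬B)) = True
    ¬((E ∧ V)) = True
      E ∧ V = False
    ¬(¬V) ∨ ((¬V ∧ H) ↔ ¬B) = True
      ¬(¬V) = False
        ¬V = True
      (¬V ∧ H) ↔ ¬B = True
        ¬V ∧ H = False
          ¬V = True
        ¬B = False
Both conjuncts True, so the formula holds.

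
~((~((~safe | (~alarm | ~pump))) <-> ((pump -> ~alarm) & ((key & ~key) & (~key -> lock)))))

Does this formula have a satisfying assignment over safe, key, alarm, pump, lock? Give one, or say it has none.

safe=T, key=T, alarm=T, pump=T, lock=F

  ~((~((~safe | (~alarm | ~pump))) <-> ((pump -> ~alarm) & ((key & ~key) & (~key -> lock))))) = True
    ~((~safe | (~alarm | ~pump))) <-> ((pump -> ~alarm) & ((key & ~key) & (~key -> lock))) = False
      ~((~safe | (~alarm | ~pump))) = True
        ~safe | (~alarm | ~pump) = False
          ~safe = False
          ~alarm | ~pump = False
            ~alarm = False
            ~pump = False
      (pump -> ~alarm) & ((key & ~key) & (~key -> lock)) = False
        pump -> ~alarm = False
          ~alarm = False
        (key & ~key) & (~key -> lock) = False
          key & ~key = False
            ~key = False
          ~key -> lock = True
            ~key = False
The formula evaluates to True.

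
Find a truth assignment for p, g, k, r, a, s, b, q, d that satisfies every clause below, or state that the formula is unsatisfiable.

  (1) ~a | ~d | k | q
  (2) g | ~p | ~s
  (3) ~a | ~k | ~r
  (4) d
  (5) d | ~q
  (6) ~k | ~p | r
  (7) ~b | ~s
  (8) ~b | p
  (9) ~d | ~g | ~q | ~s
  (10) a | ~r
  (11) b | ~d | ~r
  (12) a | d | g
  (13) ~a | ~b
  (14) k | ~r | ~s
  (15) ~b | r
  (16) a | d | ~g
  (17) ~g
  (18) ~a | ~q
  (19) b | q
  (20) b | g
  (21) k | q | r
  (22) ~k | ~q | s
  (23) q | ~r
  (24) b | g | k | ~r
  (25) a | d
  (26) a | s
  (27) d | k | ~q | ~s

Unsatisfiable

Case g = True:
  Clause (~g) is falsified — contradiction.
Case g = False:
  (d) forces d = True.
  (b | g) forces b = True.
  (~b | ~s) forces s = False.
  (~b | p) forces p = True.
  (~a | ~b) forces a = False.
  Clause (a | s) is falsified — contradiction.
Both cases fail, so the formula is unsatisfiable.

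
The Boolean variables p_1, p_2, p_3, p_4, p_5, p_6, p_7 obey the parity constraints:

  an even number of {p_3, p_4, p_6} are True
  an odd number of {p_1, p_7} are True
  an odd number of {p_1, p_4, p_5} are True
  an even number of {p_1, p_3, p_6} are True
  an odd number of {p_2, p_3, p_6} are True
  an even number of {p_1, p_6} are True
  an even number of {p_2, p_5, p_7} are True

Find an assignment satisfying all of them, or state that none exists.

Adding constraints 1, 2, 3, 5, 7 mod 2: every variable appears an even number of times on the left, so the left side is 0.
But the right sides sum to 1 (mod 2). 0 ≠ 1 — the system is inconsistent.

UNSATISFIABLE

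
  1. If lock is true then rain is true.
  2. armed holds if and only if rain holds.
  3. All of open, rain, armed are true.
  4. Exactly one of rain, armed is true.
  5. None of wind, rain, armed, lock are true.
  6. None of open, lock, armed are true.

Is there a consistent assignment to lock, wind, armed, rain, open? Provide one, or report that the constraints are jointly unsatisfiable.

Unsatisfiable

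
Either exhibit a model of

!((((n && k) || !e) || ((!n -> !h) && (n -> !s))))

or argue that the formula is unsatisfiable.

k: True, h: True, e: True, s: False, n: False

  !((((n && k) || !e) || ((!n -> !h) && (n -> !s)))) = True
    ((n && k) || !e) || ((!n -> !h) && (n -> !s)) = False
      (n && k) || !e = False
        n && k = False
        !e = False
      (!n -> !h) && (n -> !s) = False
        !n -> !h = False
          !n = True
          !h = False
        n -> !s = True
          !s = True
The formula evaluates to True.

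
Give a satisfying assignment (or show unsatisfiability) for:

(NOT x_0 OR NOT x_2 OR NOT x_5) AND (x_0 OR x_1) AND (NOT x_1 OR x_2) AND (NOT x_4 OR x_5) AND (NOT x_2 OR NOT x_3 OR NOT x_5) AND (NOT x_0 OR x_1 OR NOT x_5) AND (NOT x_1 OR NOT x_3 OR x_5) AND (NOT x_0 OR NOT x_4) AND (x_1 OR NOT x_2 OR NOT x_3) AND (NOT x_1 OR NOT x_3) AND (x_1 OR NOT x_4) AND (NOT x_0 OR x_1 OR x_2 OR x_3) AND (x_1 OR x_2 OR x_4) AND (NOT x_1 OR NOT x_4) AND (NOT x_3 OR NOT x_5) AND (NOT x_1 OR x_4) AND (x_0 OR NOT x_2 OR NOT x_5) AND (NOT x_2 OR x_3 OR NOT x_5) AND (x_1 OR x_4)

Unsatisfiable

Case x_4 = True:
  (NOT x_4 OR x_5) forces x_5 = True.
  (NOT x_0 OR NOT x_4) forces x_0 = False.
  (x_0 OR x_1) forces x_1 = True.
  Clause (NOT x_1 OR NOT x_4) is falsified — contradiction.
Case x_4 = False:
  (NOT x_1 OR x_4) forces x_1 = False.
  Clause (x_1 OR x_4) is falsified — contradiction.
Both cases fail, so the formula is unsatisfiable.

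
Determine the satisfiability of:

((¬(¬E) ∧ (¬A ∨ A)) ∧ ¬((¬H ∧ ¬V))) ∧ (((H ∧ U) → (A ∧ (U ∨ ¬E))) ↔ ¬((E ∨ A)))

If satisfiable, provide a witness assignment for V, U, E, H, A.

V = False; U = True; E = True; H = True; A = False

  (¬(¬E) ∧ (¬A ∨ A)) ∧ ¬((¬H ∧ ¬V)) = True
    ¬(¬E) ∧ (¬A ∨ A) = True
      ¬(¬E) = True
        ¬E = False
      ¬A ∨ A = True
        ¬A = True
    ¬((¬H ∧ ¬V)) = True
      ¬H ∧ ¬V = False
        ¬H = False
        ¬V = True
  ((H ∧ U) → (A ∧ (U ∨ ¬E))) ↔ ¬((E ∨ A)) = True
    (H ∧ U) → (A ∧ (U ∨ ¬E)) = False
      H ∧ U = True
      A ∧ (U ∨ ¬E) = False
        U ∨ ¬E = True
          ¬E = False
    ¬((E ∨ A)) = False
      E ∨ A = True
Both conjuncts True, so the formula holds.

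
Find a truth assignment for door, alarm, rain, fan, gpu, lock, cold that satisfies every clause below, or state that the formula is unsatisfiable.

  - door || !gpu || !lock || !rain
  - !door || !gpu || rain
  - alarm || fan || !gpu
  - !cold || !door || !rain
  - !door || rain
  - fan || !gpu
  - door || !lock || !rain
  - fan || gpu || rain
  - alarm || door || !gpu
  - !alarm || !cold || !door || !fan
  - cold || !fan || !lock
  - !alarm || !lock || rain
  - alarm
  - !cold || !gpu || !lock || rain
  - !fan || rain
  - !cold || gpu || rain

Unit clause (alarm) forces alarm = True.
Set door = False.
Try rain = False:
  (!alarm || !lock || rain) forces lock = False.
  (!fan || rain) forces fan = False.
  (fan || !gpu) forces gpu = False.
  clause (fan || gpu || rain) is falsified — backtrack.
So rain = True.
  then (door || !lock || !rain) forces lock = False.
Set fan = True.
Set gpu = False.
Set cold = True.
All clauses satisfied.

door=F, alarm=T, rain=T, fan=T, gpu=F, lock=F, cold=T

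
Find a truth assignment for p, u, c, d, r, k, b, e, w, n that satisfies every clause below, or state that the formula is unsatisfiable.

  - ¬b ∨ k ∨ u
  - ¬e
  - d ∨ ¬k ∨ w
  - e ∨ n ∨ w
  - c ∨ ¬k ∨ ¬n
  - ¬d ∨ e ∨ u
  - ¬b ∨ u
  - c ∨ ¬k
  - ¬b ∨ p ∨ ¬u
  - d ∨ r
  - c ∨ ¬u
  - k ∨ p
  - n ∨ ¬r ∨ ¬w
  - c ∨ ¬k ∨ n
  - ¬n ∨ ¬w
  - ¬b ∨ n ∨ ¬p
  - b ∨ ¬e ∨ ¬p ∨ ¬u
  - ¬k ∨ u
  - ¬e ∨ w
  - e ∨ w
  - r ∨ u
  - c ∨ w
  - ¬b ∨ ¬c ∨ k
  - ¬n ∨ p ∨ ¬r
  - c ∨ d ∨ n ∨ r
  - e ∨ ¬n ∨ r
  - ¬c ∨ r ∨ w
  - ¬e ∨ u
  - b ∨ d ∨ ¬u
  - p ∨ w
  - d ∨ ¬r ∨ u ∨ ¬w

Unit clause (¬e) forces e = False.
In (e ∨ w) only w is left, so w = True.
In (¬n ∨ ¬w) only ¬n is left, so n = False.
In (n ∨ ¬r ∨ ¬w) only ¬r is left, so r = False.
In (r ∨ u) only u is left, so u = True.
In (d ∨ r) only d is left, so d = True.
In (c ∨ ¬u) only c is left, so c = True.
Set p = True.
  then (¬b ∨ n ∨ ¬p) forces b = False.
Set k = False.
All clauses satisfied.

p = True; u = True; c = True; d = True; r = False; k = False; b = False; e = False; w = True; n = False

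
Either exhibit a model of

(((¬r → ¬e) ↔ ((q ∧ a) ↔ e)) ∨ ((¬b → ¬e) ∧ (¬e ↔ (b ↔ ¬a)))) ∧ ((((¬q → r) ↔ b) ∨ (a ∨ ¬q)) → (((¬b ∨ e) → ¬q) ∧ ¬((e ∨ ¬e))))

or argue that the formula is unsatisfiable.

r=F, b=F, a=F, e=F, q=T

  ((¬r → ¬e) ↔ ((q ∧ a) ↔ e)) ∨ ((¬b → ¬e) ∧ (¬e ↔ (b ↔ ¬a))) = True
    (¬r → ¬e) ↔ ((q ∧ a) ↔ e) = True
      ¬r → ¬e = True
        ¬r = True
        ¬e = True
      (q ∧ a) ↔ e = True
        q ∧ a = False
    (¬b → ¬e) ∧ (¬e ↔ (b ↔ ¬a)) = False
      ¬b → ¬e = True
        ¬b = True
        ¬e = True
      ¬e ↔ (b ↔ ¬a) = False
        ¬e = True
        b ↔ ¬a = False
          ¬a = True
  (((¬q → r) ↔ b) ∨ (a ∨ ¬q)) → (((¬b ∨ e) → ¬q) ∧ ¬((e ∨ ¬e))) = True
    ((¬q → r) ↔ b) ∨ (a ∨ ¬q) = False
      (¬q → r) ↔ b = False
        ¬q → r = True
          ¬q = False
      a ∨ ¬q = False
        ¬q = False
    ((¬b ∨ e) → ¬q) ∧ ¬((e ∨ ¬e)) = False
      (¬b ∨ e) → ¬q = False
        ¬b ∨ e = True
          ¬b = True
        ¬q = False
      ¬((e ∨ ¬e)) = False
        e ∨ ¬e = True
          ¬e = True
Both conjuncts True, so the formula holds.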